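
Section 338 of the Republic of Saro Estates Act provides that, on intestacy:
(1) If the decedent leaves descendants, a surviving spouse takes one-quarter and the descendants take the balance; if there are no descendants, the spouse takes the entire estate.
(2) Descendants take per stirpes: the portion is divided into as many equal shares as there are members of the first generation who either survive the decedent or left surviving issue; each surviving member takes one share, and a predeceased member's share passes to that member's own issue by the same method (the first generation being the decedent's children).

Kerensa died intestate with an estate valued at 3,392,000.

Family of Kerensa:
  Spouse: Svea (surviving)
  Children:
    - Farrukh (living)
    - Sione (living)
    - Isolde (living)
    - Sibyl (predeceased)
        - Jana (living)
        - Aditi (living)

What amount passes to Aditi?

Svea takes one-quarter of 3,392,000 = 848,000. The remaining 2,544,000 passes to the descendants.
The descendants' portion (2,544,000) is divided into 4 shares of 636,000: Farrukh, Sione, and Isolde each take 636,000; Sibyl's 636,000 share passes to Sibyl's issue.
Sibyl's share (636,000) is divided into 2 shares of 318,000: Jana and Aditi each take 318,000.

Aditi receives 318,000.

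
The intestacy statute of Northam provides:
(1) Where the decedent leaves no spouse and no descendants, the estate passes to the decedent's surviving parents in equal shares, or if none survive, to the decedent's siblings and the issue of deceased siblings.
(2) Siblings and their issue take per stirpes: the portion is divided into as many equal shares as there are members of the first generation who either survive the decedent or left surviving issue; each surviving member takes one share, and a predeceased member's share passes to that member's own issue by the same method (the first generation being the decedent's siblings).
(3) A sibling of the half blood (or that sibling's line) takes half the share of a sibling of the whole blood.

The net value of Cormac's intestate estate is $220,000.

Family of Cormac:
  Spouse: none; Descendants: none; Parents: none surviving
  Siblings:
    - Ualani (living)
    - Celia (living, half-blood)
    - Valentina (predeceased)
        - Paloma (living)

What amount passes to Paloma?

The entire $220,000 passes to the siblings and their issue.
Counting each half-blood sibling's line as half a unit, there are 5/2 units in $220,000, so one unit is $88,000. Whole-blood lines (Ualani and Valentina) take $88,000 each; half-blood lines (Celia) take $44,000 each.
Valentina's share ($88,000) passes entirely to Paloma.

Paloma receives $88,000.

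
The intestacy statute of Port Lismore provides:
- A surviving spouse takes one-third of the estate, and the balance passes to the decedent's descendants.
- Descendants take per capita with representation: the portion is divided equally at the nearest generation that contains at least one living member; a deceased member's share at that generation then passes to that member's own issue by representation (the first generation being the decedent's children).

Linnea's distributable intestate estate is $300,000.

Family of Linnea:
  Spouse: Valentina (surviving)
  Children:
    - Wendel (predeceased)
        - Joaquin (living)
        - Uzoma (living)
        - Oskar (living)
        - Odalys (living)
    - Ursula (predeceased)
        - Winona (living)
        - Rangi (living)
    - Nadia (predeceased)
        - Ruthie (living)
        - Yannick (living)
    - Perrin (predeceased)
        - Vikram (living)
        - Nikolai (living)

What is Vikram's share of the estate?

Vikram receives $20,000.

Valentina takes one-third of $300,000 = $100,000. The remaining $200,000 passes to the descendants.
No child survives, so the initial division is made at the grandchildren's generation.
The descendants' portion ($200,000) is divided into 10 shares of $20,000: Joaquin, Uzoma, Oskar, Odalys, Winona, Rangi, Ruthie, Yannick, Vikram, and Nikolai each take $20,000.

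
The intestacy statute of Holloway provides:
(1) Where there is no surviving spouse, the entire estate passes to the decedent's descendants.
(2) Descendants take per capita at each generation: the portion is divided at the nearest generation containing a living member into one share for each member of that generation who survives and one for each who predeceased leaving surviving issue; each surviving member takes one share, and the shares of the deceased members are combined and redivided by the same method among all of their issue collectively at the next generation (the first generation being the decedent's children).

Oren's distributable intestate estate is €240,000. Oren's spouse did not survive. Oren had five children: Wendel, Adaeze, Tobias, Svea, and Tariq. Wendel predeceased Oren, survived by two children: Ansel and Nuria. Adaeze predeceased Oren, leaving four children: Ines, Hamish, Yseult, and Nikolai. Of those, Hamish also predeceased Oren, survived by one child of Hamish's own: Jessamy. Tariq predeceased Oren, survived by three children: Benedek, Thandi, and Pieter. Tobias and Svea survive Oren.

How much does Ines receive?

The entire €240,000 passes to the descendants.
That amount (€240,000) is divided at the children's generation into 5 shares of €48,000. Tobias and Svea each take €48,000. The 3 shares of the deceased (Wendel, Adaeze, and Tariq) are combined into a pool of €144,000.
That pool (€144,000) is divided at the grandchildren's generation into 9 shares of €16,000. Ansel, Nuria, Ines, Yseult, Nikolai, Benedek, Thandi, and Pieter each take €16,000. The remaining share for the deceased Hamish (€16,000) is carried to the next generation.
That pool (€16,000) passes entirely to Jessamy, the sole taker at the great-grandchildren's generation.

Ines receives €16,000.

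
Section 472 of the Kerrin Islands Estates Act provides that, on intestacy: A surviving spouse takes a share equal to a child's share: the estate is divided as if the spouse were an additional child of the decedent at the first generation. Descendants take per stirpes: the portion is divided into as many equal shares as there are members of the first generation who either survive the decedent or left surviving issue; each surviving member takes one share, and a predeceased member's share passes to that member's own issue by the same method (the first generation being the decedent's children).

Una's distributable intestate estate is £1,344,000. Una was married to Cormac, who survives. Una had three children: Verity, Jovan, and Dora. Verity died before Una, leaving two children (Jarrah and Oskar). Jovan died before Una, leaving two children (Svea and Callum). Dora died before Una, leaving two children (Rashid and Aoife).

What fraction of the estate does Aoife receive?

Aoife receives 1/8 of the estate.

The spouse counts as an additional share at the children's level, so there are 4 primary shares of £336,000. Cormac takes one such share (£336,000).
The children's combined portion (£1,008,000) is divided into 3 shares of £336,000: Verity's £336,000 share passes to Verity's issue; Jovan's £336,000 share passes to Jovan's issue; Dora's £336,000 share passes to Dora's issue.
Verity's share (£336,000) is divided into 2 shares of £168,000: Jarrah and Oskar each take £168,000.
Jovan's share (£336,000) is divided into 2 shares of £168,000: Svea and Callum each take £168,000.
Dora's share (£336,000) is divided into 2 shares of £168,000: Rashid and Aoife each take £168,000.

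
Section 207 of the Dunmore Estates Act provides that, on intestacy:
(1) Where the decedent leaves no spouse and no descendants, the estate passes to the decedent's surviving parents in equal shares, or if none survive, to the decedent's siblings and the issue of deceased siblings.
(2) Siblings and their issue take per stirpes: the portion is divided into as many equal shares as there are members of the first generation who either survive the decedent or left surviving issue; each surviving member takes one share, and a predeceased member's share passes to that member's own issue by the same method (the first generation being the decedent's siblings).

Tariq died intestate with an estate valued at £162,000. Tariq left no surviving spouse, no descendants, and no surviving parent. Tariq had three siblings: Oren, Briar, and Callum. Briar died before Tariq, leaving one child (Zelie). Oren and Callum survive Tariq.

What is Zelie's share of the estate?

Zelie receives £54,000.

The entire £162,000 passes to the siblings and their issue.
That amount (£162,000) is divided into 3 shares of £54,000: Oren and Callum each take £54,000; Briar's £54,000 share passes to Briar's issue.
Briar's share (£54,000) passes entirely to Zelie.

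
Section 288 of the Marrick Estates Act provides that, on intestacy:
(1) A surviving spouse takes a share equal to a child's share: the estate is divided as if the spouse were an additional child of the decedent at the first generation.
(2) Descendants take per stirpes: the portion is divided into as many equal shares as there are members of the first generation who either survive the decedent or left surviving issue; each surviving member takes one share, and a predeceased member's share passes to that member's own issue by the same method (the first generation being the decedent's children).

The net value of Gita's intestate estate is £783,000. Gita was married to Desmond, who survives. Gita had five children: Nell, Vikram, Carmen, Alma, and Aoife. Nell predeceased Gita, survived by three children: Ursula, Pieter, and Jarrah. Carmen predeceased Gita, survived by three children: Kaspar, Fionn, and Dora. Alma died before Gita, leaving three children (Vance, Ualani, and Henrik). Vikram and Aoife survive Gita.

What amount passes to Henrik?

The spouse counts as an additional share at the children's level, so there are 6 primary shares of £130,500. Desmond takes one such share (£130,500).
The children's combined portion (£652,500) is divided into 5 shares of £130,500: Vikram and Aoife each take £130,500; Nell's £130,500 share passes to Nell's issue; Carmen's £130,500 share passes to Carmen's issue; Alma's £130,500 share passes to Alma's issue.
Nell's share (£130,500) is divided into 3 shares of £43,500: Ursula, Pieter, and Jarrah each take £43,500.
Carmen's share (£130,500) is divided into 3 shares of £43,500: Kaspar, Fionn, and Dora each take £43,500.
Alma's share (£130,500) is divided into 3 shares of £43,500: Vance, Ualani, and Henrik each take £43,500.

Henrik receives £43,500.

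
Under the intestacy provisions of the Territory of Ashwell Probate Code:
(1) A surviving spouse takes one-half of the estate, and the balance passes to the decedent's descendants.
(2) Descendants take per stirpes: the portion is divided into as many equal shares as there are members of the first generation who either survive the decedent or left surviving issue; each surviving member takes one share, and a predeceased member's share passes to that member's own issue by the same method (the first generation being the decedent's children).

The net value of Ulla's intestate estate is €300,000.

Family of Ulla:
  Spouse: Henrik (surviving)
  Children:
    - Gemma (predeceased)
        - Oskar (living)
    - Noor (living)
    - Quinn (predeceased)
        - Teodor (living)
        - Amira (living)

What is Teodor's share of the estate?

Teodor receives €25,000.

Henrik takes one-half of €300,000 = €150,000. The remaining €150,000 passes to the descendants.
The descendants' portion (€150,000) is divided into 3 shares of €50,000: Noor takes €50,000; Gemma's €50,000 share passes to Gemma's issue; Quinn's €50,000 share passes to Quinn's issue.
Gemma's share (€50,000) passes entirely to Oskar.
Quinn's share (€50,000) is divided into 2 shares of €25,000: Teodor and Amira each take €25,000.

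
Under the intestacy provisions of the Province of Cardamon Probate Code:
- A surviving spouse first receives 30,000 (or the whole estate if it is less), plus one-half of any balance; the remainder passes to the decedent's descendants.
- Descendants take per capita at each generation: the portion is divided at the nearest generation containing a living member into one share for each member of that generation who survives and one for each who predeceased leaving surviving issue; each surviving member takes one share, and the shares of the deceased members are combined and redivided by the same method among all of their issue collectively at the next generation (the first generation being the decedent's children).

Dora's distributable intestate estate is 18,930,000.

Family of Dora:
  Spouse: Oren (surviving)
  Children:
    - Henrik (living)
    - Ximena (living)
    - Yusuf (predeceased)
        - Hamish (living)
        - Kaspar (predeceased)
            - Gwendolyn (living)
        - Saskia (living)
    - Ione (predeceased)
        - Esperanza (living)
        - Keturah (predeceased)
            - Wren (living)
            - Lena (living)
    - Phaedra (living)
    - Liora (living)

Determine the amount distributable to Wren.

Wren receives 420,000.

Oren first takes 30,000, leaving a balance of 18,900,000. Oren then takes one-half of the balance (9,450,000), for a total of 9,480,000. The remaining 9,450,000 passes to the descendants.
The descendants' portion (9,450,000) is divided at the children's generation into 6 shares of 1,575,000. Henrik, Ximena, Phaedra, and Liora each take 1,575,000. The 2 shares of the deceased (Yusuf and Ione) are combined into a pool of 3,150,000.
That pool (3,150,000) is divided at the grandchildren's generation into 5 shares of 630,000. Hamish, Saskia, and Esperanza each take 630,000. The 2 shares of the deceased (Kaspar and Keturah) are combined into a pool of 1,260,000.
That pool (1,260,000) is divided at the great-grandchildren's generation equally among Gwendolyn, Wren, and Lena: 420,000 each.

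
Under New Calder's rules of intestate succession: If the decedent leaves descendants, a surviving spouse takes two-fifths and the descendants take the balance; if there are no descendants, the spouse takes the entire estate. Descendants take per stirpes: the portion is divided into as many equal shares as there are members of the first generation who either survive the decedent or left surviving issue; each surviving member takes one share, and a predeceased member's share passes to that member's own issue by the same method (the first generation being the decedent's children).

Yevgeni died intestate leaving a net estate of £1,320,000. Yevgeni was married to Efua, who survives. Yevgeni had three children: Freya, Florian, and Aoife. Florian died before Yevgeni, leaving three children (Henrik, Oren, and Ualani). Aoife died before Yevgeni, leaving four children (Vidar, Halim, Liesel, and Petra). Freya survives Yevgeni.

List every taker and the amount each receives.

Efua: £528,000; Freya: £264,000; Henrik: £88,000; Oren: £88,000; Ualani: £88,000; Vidar: £66,000; Halim: £66,000; Liesel: £66,000; Petra: £66,000

Efua takes two-fifths of £1,320,000 = £528,000. The remaining £792,000 passes to the descendants.
The descendants' portion (£792,000) is divided into 3 shares of £264,000: Freya takes £264,000; Florian's £264,000 share passes to Florian's issue; Aoife's £264,000 share passes to Aoife's issue.
Florian's share (£264,000) is divided into 3 shares of £88,000: Henrik, Oren, and Ualani each take £88,000.
Aoife's share (£264,000) is divided into 4 shares of £66,000: Vidar, Halim, Liesel, and Petra each take £66,000.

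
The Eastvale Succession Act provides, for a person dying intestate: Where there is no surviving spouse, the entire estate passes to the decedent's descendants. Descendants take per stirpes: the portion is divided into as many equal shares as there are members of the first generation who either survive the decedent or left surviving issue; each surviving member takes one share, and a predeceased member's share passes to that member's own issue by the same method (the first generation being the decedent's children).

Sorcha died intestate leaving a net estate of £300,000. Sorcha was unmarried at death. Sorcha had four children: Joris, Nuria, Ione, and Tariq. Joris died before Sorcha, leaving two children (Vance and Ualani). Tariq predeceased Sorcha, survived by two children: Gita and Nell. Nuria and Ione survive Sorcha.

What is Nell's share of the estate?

The entire £300,000 passes to the descendants.
That amount (£300,000) is divided into 4 shares of £75,000: Nuria and Ione each take £75,000; Joris's £75,000 share passes to Joris's issue; Tariq's £75,000 share passes to Tariq's issue.
Joris's share (£75,000) is divided into 2 shares of £37,500: Vance and Ualani each take £37,500.
Tariq's share (£75,000) is divided into 2 shares of £37,500: Gita and Nell each take £37,500.

Nell receives £37,500.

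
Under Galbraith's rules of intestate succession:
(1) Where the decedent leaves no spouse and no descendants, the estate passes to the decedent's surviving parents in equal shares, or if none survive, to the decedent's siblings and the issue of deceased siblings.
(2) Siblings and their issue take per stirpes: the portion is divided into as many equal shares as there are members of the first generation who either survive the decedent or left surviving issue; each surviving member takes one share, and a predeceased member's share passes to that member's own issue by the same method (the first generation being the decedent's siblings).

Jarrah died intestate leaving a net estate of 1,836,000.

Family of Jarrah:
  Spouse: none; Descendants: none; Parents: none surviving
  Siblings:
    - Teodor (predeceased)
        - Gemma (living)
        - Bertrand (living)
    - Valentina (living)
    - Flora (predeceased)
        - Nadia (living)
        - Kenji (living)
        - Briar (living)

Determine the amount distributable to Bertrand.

Bertrand receives 306,000.

The entire 1,836,000 passes to the siblings and their issue.
That amount (1,836,000) is divided into 3 shares of 612,000: Valentina takes 612,000; Teodor's 612,000 share passes to Teodor's issue; Flora's 612,000 share passes to Flora's issue.
Teodor's share (612,000) is divided into 2 shares of 306,000: Gemma and Bertrand each take 306,000.
Flora's share (612,000) is divided into 3 shares of 204,000: Nadia, Kenji, and Briar each take 204,000.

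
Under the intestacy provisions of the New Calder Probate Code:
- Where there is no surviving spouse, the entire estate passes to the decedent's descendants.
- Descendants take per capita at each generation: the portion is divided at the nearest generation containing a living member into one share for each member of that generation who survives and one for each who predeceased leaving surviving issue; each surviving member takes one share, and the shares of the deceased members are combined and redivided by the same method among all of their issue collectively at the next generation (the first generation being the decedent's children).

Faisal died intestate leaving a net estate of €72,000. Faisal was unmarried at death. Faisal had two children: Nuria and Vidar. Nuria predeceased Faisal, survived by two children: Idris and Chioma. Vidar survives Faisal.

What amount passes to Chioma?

The entire €72,000 passes to the descendants.
That amount (€72,000) is divided at the children's generation into 2 shares of €36,000. Vidar takes €36,000. The remaining share for the deceased Nuria (€36,000) is carried to the next generation.
That pool (€36,000) is divided at the grandchildren's generation equally among Idris and Chioma: €18,000 each.

Chioma receives €18,000.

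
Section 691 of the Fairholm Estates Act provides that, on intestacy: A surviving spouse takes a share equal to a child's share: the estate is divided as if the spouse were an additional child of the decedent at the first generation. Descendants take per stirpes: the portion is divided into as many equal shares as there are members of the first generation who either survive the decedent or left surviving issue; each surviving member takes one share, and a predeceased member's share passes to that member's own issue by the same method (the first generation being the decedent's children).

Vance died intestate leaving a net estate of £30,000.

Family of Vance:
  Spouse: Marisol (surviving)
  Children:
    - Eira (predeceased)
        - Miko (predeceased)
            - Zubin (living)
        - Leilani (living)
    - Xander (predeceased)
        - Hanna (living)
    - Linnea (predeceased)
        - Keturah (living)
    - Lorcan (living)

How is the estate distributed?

The spouse counts as an additional share at the children's level, so there are 5 primary shares of £6,000. Marisol takes one such share (£6,000).
The children's combined portion (£24,000) is divided into 4 shares of £6,000: Lorcan takes £6,000; Eira's £6,000 share passes to Eira's issue; Xander's £6,000 share passes to Xander's issue; Linnea's £6,000 share passes to Linnea's issue.
Eira's share (£6,000) is divided into 2 shares of £3,000: Leilani takes £3,000; Miko's £3,000 share passes to Miko's issue.
Miko's share (£3,000) passes entirely to Zubin.
Xander's share (£6,000) passes entirely to Hanna.
Linnea's share (£6,000) passes entirely to Keturah.

Marisol: £6,000; Zubin: £3,000; Leilani: £3,000; Hanna: £6,000; Keturah: £6,000; Lorcan: £6,000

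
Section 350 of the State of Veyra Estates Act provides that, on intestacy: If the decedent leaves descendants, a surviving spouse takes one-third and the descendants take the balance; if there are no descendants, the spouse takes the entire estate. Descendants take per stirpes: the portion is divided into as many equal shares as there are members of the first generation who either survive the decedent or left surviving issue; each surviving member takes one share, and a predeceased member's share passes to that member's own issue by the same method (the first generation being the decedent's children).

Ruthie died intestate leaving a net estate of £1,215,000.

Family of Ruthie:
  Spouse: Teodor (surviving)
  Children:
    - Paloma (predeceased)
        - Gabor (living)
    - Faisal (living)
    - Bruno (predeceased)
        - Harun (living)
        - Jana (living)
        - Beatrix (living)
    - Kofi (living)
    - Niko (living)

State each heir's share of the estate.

Teodor: £405,000; Gabor: £162,000; Faisal: £162,000; Harun: £54,000; Jana: £54,000; Beatrix: £54,000; Kofi: £162,000; Niko: £162,000

Teodor takes one-third of £1,215,000 = £405,000. The remaining £810,000 passes to the descendants.
The descendants' portion (£810,000) is divided into 5 shares of £162,000: Faisal, Kofi, and Niko each take £162,000; Paloma's £162,000 share passes to Paloma's issue; Bruno's £162,000 share passes to Bruno's issue.
Paloma's share (£162,000) passes entirely to Gabor.
Bruno's share (£162,000) is divided into 3 shares of £54,000: Harun, Jana, and Beatrix each take £54,000.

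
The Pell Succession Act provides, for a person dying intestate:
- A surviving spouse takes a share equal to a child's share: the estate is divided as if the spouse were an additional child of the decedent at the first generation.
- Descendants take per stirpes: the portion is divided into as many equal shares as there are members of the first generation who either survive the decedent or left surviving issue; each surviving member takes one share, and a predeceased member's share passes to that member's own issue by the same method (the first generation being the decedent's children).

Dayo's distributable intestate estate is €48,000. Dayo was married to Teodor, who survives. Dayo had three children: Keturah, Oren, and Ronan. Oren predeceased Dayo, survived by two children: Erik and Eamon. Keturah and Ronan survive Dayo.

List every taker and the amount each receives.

Teodor: €12,000; Keturah: €12,000; Erik: €6,000; Eamon: €6,000; Ronan: €12,000

The spouse counts as an additional share at the children's level, so there are 4 primary shares of €12,000. Teodor takes one such share (€12,000).
The children's combined portion (€36,000) is divided into 3 shares of €12,000: Keturah and Ronan each take €12,000; Oren's €12,000 share passes to Oren's issue.
Oren's share (€12,000) is divided into 2 shares of €6,000: Erik and Eamon each take €6,000.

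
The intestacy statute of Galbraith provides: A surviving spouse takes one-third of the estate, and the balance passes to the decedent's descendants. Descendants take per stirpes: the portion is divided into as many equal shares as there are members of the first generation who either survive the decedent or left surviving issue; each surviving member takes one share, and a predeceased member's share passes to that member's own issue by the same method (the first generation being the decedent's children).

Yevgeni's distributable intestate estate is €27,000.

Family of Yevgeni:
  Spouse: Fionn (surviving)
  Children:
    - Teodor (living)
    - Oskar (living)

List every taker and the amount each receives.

Fionn takes one-third of €27,000 = €9,000. The remaining €18,000 passes to the descendants.
The descendants' portion (€18,000) is divided into 2 shares of €9,000: Teodor and Oskar each take €9,000.

Fionn: €9,000; Teodor: €9,000; Oskar: €9,000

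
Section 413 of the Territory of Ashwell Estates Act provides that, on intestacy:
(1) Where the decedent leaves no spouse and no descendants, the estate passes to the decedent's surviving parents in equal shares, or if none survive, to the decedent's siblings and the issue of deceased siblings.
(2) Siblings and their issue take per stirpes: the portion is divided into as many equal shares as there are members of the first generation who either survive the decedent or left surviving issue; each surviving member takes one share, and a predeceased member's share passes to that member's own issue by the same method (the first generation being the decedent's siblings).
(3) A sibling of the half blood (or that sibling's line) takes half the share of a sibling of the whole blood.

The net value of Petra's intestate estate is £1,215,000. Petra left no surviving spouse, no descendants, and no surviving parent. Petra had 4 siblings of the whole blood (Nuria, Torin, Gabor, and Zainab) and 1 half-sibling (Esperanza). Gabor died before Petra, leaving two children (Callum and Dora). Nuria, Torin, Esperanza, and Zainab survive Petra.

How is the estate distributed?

Nuria: £270,000; Torin: £270,000; Callum: £135,000; Dora: £135,000; Esperanza: £135,000; Zainab: £270,000

The entire £1,215,000 passes to the siblings and their issue.
Counting each half-blood sibling's line as half a unit, there are 9/2 units in £1,215,000, so one unit is £270,000. Whole-blood lines (Nuria, Torin, Gabor, and Zainab) take £270,000 each; half-blood lines (Esperanza) take £135,000 each.
Gabor's share (£270,000) is divided into 2 shares of £135,000: Callum and Dora each take £135,000.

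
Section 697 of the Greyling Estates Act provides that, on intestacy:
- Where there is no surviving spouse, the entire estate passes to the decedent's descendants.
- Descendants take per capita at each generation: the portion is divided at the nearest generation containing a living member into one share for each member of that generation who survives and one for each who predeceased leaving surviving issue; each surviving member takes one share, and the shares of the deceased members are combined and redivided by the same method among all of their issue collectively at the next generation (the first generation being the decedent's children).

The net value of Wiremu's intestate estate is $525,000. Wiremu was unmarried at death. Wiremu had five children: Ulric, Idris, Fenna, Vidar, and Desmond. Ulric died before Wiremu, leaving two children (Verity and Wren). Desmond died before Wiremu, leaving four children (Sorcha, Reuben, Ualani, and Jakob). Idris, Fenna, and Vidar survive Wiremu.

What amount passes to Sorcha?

Sorcha receives $35,000.

The entire $525,000 passes to the descendants.
That amount ($525,000) is divided at the children's generation into 5 shares of $105,000. Idris, Fenna, and Vidar each take $105,000. The 2 shares of the deceased (Ulric and Desmond) are combined into a pool of $210,000.
That pool ($210,000) is divided at the grandchildren's generation equally among Verity, Wren, Sorcha, Reuben, Ualani, and Jakob: $35,000 each.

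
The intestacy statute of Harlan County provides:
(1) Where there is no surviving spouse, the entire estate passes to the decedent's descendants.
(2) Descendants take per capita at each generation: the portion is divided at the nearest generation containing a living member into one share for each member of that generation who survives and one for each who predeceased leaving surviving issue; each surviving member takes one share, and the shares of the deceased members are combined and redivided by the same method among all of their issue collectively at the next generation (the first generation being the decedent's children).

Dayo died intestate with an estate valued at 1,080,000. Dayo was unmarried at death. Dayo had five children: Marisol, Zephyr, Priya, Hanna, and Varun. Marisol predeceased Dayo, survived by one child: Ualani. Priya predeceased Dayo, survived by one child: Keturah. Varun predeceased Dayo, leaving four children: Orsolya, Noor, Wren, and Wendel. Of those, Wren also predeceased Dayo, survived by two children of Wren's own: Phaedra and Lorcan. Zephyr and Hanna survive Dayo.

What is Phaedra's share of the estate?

The entire 1,080,000 passes to the descendants.
That amount (1,080,000) is divided at the children's generation into 5 shares of 216,000. Zephyr and Hanna each take 216,000. The 3 shares of the deceased (Marisol, Priya, and Varun) are combined into a pool of 648,000.
That pool (648,000) is divided at the grandchildren's generation into 6 shares of 108,000. Ualani, Keturah, Orsolya, Noor, and Wendel each take 108,000. The remaining share for the deceased Wren (108,000) is carried to the next generation.
That pool (108,000) is divided at the great-grandchildren's generation equally among Phaedra and Lorcan: 54,000 each.

Phaedra receives 54,000.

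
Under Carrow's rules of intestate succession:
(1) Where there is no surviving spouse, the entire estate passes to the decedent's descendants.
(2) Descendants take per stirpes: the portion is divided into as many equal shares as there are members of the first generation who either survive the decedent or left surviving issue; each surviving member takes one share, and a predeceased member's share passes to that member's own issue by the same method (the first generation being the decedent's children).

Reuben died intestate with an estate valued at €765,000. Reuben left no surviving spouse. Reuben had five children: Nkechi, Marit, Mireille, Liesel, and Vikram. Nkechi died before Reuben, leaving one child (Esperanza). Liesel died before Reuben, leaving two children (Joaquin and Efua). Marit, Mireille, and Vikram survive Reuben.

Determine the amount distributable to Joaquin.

The entire €765,000 passes to the descendants.
That amount (€765,000) is divided into 5 shares of €153,000: Marit, Mireille, and Vikram each take €153,000; Nkechi's €153,000 share passes to Nkechi's issue; Liesel's €153,000 share passes to Liesel's issue.
Nkechi's share (€153,000) passes entirely to Esperanza.
Liesel's share (€153,000) is divided into 2 shares of €76,500: Joaquin and Efua each take €76,500.

Joaquin receives €76,500.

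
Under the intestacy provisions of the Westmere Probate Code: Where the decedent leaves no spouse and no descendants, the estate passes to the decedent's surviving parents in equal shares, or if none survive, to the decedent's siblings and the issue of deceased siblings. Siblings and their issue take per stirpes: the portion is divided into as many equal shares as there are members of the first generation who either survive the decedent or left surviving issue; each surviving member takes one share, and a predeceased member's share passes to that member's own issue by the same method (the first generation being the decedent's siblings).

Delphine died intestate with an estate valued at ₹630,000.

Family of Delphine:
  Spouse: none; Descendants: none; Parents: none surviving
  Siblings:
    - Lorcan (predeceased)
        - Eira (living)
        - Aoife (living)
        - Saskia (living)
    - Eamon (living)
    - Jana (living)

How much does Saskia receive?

Saskia receives ₹70,000.

The entire ₹630,000 passes to the siblings and their issue.
That amount (₹630,000) is divided into 3 shares of ₹210,000: Eamon and Jana each take ₹210,000; Lorcan's ₹210,000 share passes to Lorcan's issue.
Lorcan's share (₹210,000) is divided into 3 shares of ₹70,000: Eira, Aoife, and Saskia each take ₹70,000.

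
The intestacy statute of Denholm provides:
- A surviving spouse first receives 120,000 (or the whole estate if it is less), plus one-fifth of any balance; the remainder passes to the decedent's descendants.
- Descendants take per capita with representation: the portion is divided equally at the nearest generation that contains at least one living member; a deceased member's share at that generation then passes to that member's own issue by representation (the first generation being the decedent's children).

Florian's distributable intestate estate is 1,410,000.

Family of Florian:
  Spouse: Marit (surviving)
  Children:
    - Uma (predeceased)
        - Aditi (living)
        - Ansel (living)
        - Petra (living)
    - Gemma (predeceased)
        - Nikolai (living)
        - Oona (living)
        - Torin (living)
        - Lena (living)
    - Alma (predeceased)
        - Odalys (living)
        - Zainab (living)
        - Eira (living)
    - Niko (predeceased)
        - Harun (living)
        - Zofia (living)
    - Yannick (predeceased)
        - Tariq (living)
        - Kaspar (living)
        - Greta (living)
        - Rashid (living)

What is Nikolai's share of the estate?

Nikolai receives 64,500.

Marit first takes 120,000, leaving a balance of 1,290,000. Marit then takes one-fifth of the balance (258,000), for a total of 378,000. The remaining 1,032,000 passes to the descendants.
No child survives, so the initial division is made at the grandchildren's generation.
The descendants' portion (1,032,000) is divided into 16 shares of 64,500: Aditi, Ansel, Petra, Nikolai, Oona, Torin, Lena, Odalys, Zainab, Eira, Harun, Zofia, Tariq, Kaspar, Greta, and Rashid each take 64,500.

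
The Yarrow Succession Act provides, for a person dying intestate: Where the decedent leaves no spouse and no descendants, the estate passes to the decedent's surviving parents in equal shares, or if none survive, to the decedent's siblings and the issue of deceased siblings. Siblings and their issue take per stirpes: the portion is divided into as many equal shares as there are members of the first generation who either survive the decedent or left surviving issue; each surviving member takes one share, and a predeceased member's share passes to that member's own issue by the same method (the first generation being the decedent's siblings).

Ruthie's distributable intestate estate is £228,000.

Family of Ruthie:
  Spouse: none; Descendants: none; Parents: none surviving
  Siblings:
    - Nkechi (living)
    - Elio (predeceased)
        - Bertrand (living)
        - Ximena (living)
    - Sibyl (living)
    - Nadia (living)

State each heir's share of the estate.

The entire £228,000 passes to the siblings and their issue.
That amount (£228,000) is divided into 4 shares of £57,000: Nkechi, Sibyl, and Nadia each take £57,000; Elio's £57,000 share passes to Elio's issue.
Elio's share (£57,000) is divided into 2 shares of £28,500: Bertrand and Ximena each take £28,500.

Nkechi: £57,000; Bertrand: £28,500; Ximena: £28,500; Sibyl: £57,000; Nadia: £57,000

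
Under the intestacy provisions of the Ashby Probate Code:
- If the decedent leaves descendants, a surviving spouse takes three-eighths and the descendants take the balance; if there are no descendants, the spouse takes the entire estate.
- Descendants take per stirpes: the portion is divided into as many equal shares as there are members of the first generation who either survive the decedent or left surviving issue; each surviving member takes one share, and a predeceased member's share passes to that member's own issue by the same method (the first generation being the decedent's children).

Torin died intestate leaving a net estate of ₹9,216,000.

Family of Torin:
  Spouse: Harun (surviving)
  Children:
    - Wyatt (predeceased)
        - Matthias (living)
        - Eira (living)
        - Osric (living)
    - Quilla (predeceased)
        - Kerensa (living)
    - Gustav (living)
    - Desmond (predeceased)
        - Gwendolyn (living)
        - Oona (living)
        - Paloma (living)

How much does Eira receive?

Eira receives ₹480,000.

Harun takes three-eighths of ₹9,216,000 = ₹3,456,000. The remaining ₹5,760,000 passes to the descendants.
The descendants' portion (₹5,760,000) is divided into 4 shares of ₹1,440,000: Gustav takes ₹1,440,000; Wyatt's ₹1,440,000 share passes to Wyatt's issue; Quilla's ₹1,440,000 share passes to Quilla's issue; Desmond's ₹1,440,000 share passes to Desmond's issue.
Wyatt's share (₹1,440,000) is divided into 3 shares of ₹480,000: Matthias, Eira, and Osric each take ₹480,000.
Quilla's share (₹1,440,000) passes entirely to Kerensa.
Desmond's share (₹1,440,000) is divided into 3 shares of ₹480,000: Gwendolyn, Oona, and Paloma each take ₹480,000.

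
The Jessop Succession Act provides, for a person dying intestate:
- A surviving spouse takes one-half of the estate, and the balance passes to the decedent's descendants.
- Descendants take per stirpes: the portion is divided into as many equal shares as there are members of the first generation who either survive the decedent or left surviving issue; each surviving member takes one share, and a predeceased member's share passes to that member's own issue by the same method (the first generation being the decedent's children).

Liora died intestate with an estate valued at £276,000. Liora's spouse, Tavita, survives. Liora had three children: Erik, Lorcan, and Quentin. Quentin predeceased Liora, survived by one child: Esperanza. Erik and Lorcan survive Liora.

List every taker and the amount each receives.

Tavita takes one-half of £276,000 = £138,000. The remaining £138,000 passes to the descendants.
The descendants' portion (£138,000) is divided into 3 shares of £46,000: Erik and Lorcan each take £46,000; Quentin's £46,000 share passes to Quentin's issue.
Quentin's share (£46,000) passes entirely to Esperanza.

Tavita: £138,000; Erik: £46,000; Lorcan: £46,000; Esperanza: £46,000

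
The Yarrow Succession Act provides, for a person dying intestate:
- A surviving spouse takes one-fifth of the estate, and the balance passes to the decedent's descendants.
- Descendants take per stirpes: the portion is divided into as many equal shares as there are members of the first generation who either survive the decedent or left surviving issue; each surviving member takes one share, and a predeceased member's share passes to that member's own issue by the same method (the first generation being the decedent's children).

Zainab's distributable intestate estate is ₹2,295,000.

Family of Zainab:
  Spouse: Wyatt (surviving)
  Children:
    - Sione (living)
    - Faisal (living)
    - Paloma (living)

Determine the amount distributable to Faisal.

Wyatt takes one-fifth of ₹2,295,000 = ₹459,000. The remaining ₹1,836,000 passes to the descendants.
The descendants' portion (₹1,836,000) is divided into 3 shares of ₹612,000: Sione, Faisal, and Paloma each take ₹612,000.

Faisal receives ₹612,000.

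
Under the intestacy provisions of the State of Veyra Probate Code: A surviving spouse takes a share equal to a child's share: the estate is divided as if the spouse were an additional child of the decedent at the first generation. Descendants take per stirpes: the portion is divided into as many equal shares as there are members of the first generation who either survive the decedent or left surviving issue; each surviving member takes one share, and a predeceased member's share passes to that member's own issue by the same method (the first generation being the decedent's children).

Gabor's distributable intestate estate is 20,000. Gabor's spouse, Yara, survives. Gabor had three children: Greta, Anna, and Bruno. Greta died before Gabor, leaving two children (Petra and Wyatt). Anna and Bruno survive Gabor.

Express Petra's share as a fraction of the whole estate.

Petra receives 1/8 of the estate.

The spouse counts as an additional share at the children's level, so there are 4 primary shares of 5,000. Yara takes one such share (5,000).
The children's combined portion (15,000) is divided into 3 shares of 5,000: Anna and Bruno each take 5,000; Greta's 5,000 share passes to Greta's issue.
Greta's share (5,000) is divided into 2 shares of 2,500: Petra and Wyatt each take 2,500.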